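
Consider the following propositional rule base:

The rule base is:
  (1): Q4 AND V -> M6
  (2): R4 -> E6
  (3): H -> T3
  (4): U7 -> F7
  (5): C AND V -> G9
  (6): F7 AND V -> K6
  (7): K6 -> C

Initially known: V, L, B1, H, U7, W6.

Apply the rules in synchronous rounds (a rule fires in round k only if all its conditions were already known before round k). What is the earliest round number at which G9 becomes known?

Round 1 — (3), (4), derive T3, F7.
Round 2 — (6), derive K6.
Round 3 — (7), derive C.
Round 4 — (5), derive G9.
G9 first appears in round 4.

4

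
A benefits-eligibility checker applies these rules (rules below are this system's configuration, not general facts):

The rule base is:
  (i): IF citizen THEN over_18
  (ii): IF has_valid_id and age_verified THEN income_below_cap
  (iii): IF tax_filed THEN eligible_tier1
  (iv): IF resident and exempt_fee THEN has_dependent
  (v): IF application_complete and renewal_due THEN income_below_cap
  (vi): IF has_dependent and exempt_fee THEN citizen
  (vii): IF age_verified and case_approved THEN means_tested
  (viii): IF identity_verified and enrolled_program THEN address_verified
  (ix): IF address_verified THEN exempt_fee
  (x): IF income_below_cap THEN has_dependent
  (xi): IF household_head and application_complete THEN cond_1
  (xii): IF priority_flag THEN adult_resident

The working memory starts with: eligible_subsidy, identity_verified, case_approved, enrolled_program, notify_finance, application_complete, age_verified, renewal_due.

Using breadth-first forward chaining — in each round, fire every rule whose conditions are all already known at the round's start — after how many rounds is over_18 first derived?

4

Round 1: (v) [IF application_complete and renewal_due THEN income_below_cap]; (vii) [IF age_verified and case_approved THEN means_tested]; (viii) [IF identity_verified and enrolled_program THEN address_verified]. New: income_below_cap, means_tested, address_verified.
Round 2: (ix) [IF address_verified THEN exempt_fee]; (x) [IF income_below_cap THEN has_dependent]. New: exempt_fee, has_dependent.
Round 3: (vi) [IF has_dependent and exempt_fee THEN citizen]. New: citizen.
Round 4: (i) [IF citizen THEN over_18]. New: over_18.
over_18 first appears in round 4.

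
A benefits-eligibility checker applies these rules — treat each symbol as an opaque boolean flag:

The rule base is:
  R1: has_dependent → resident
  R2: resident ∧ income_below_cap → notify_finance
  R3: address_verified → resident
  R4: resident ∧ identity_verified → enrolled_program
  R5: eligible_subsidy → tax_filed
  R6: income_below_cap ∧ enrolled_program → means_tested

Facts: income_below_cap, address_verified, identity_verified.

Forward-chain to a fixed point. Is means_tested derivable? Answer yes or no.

yes

Round 1: R3 [address_verified → resident]. New: resident.
Round 2: R2 [resident ∧ income_below_cap → notify_finance]; R4 [resident ∧ identity_verified → enrolled_program]. New: notify_finance, enrolled_program.
Round 3: R6 [income_below_cap ∧ enrolled_program → means_tested]. New: means_tested.
means_tested appears in round 3, so it is derivable.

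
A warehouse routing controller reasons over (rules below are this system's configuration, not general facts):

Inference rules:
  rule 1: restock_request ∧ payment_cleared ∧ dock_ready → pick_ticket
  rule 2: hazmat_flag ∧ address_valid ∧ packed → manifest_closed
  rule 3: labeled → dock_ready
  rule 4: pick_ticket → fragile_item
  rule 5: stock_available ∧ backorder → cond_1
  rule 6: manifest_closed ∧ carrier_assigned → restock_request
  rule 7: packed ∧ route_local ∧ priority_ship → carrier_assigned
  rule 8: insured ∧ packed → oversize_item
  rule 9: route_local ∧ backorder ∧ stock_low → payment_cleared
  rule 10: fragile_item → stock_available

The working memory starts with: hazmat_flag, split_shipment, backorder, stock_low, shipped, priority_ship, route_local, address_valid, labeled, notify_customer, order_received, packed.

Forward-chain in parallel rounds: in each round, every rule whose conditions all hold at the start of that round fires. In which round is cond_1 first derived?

Round 1: rule 2 [hazmat_flag ∧ address_valid ∧ packed → manifest_closed]; rule 3 [labeled → dock_ready]; rule 7 [packed ∧ route_local ∧ priority_ship → carrier_assigned]; rule 9 [route_local ∧ backorder ∧ stock_low → payment_cleared]. Adds manifest_closed, dock_ready, carrier_assigned, payment_cleared.
Round 2: rule 6 [manifest_closed ∧ carrier_assigned → restock_request]. Adds restock_request.
Round 3: rule 1 [restock_request ∧ payment_cleared ∧ dock_ready → pick_ticket]. Adds pick_ticket.
Round 4: rule 4 [pick_ticket → fragile_item]. Adds fragile_item.
Round 5: rule 10 [fragile_item → stock_available]. Adds stock_available.
Round 6: rule 5 [stock_available ∧ backorder → cond_1]. Adds cond_1.
cond_1 first appears in round 6.

6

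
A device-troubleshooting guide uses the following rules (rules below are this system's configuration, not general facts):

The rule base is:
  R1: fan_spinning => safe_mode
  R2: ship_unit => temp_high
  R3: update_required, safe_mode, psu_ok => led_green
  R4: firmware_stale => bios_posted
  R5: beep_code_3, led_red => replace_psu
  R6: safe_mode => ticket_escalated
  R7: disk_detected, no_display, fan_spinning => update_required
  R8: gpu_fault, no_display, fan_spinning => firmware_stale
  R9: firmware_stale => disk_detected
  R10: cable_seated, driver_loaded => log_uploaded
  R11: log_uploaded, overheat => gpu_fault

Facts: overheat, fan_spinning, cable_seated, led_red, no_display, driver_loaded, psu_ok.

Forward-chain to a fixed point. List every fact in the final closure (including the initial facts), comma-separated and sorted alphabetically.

Round 1 — R1, R10, derive safe_mode, log_uploaded.
Round 2 — R6, R11, derive ticket_escalated, gpu_fault.
Round 3 — R8, derive firmware_stale.
Round 4 — R4, R9, derive bios_posted, disk_detected.
Round 5 — R7, derive update_required.
Round 6 — R3, derive led_green.

bios_posted, cable_seated, disk_detected, driver_loaded, fan_spinning, firmware_stale, gpu_fault, led_green, led_red, log_uploaded, no_display, overheat, psu_ok, safe_mode, ticket_escalated, update_required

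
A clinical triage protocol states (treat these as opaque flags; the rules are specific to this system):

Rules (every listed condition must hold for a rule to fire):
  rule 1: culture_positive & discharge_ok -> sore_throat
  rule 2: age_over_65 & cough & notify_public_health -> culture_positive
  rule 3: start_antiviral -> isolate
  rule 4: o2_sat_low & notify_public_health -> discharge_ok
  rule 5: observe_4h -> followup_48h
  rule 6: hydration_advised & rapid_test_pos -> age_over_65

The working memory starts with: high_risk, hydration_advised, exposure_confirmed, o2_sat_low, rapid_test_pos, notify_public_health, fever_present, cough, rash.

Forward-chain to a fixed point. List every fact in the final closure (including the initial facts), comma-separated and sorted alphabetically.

Round 1 fires rule 4, rule 6, giving discharge_ok, age_over_65.
Round 2 fires rule 2, giving culture_positive.
Round 3 fires rule 1, giving sore_throat.

age_over_65, cough, culture_positive, discharge_ok, exposure_confirmed, fever_present, high_risk, hydration_advised, notify_public_health, o2_sat_low, rapid_test_pos, rash, sore_throat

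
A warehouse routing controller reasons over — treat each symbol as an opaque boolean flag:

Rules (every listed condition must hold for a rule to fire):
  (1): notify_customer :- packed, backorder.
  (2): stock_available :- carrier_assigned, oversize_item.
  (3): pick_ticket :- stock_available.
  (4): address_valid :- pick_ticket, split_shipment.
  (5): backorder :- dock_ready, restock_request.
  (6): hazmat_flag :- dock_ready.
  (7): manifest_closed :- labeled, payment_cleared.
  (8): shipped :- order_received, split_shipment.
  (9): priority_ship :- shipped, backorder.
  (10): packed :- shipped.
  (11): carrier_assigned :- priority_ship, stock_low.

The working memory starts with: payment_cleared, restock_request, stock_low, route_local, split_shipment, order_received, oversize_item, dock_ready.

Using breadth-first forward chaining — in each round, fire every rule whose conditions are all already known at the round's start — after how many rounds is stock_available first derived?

Round 1 fires (5), (6), (8), giving backorder, hazmat_flag, shipped.
Round 2 fires (9), (10), giving priority_ship, packed.
Round 3 fires (1), (11), giving notify_customer, carrier_assigned.
Round 4 fires (2), giving stock_available.
stock_available first appears in round 4.

4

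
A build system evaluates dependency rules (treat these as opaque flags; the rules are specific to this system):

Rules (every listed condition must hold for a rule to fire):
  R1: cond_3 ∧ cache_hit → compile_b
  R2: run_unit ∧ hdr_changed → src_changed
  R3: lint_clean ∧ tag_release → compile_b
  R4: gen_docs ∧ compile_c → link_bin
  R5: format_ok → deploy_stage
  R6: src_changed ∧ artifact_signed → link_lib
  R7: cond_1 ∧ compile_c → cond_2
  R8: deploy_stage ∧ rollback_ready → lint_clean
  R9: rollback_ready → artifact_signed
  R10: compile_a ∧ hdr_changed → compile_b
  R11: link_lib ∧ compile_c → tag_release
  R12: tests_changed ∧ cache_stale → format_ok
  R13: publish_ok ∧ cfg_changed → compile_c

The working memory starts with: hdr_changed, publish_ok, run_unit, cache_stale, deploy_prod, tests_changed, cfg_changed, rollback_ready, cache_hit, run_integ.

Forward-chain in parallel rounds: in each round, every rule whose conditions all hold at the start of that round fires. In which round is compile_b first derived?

[1] R2 [run_unit ∧ hdr_changed → src_changed]; R9 [rollback_ready → artifact_signed]; R12 [tests_changed ∧ cache_stale → format_ok]; R13 [publish_ok ∧ cfg_changed → compile_c]. ⇒ new: src_changed, artifact_signed, format_ok, compile_c.
[2] R5 [format_ok → deploy_stage]; R6 [src_changed ∧ artifact_signed → link_lib]. ⇒ new: deploy_stage, link_lib.
[3] R8 [deploy_stage ∧ rollback_ready → lint_clean]; R11 [link_lib ∧ compile_c → tag_release]. ⇒ new: lint_clean, tag_release.
[4] R3 [lint_clean ∧ tag_release → compile_b]. ⇒ new: compile_b.
compile_b first appears in round 4.

4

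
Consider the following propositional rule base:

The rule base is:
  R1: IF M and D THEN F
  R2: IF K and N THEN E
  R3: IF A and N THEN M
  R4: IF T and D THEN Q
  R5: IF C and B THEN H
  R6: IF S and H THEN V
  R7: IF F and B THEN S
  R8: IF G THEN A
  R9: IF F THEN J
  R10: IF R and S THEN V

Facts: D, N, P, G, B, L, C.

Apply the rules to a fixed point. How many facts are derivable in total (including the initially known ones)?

Round 1: R5 [IF C and B THEN H]; R8 [IF G THEN A]. Adds H, A.
Round 2: R3 [IF A and N THEN M]. Adds M.
Round 3: R1 [IF M and D THEN F]. Adds F.
Round 4: R7 [IF F and B THEN S]; R9 [IF F THEN J]. Adds S, J.
Round 5: R6 [IF S and H THEN V]. Adds V.
Closure: {A, B, C, D, F, G, H, J, L, M, N, P, S, V} — 14 facts.

14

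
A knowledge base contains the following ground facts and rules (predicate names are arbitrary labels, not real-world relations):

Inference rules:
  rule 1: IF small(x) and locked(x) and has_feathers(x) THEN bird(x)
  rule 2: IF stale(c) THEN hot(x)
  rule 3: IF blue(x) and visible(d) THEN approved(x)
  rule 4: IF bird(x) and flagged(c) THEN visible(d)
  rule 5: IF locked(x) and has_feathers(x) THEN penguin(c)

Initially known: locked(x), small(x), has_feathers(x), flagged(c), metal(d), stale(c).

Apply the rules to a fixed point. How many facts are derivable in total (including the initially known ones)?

10

Round 1: rule 1 [IF small(x) and locked(x) and has_feathers(x) THEN bird(x)]; rule 2 [IF stale(c) THEN hot(x)]; rule 5 [IF locked(x) and has_feathers(x) THEN penguin(c)]. New: bird(x), hot(x), penguin(c).
Round 2: rule 4 [IF bird(x) and flagged(c) THEN visible(d)]. New: visible(d).
Closure: {bird(x), flagged(c), has_feathers(x), hot(x), locked(x), metal(d), penguin(c), small(x), stale(c), visible(d)} — 10 facts.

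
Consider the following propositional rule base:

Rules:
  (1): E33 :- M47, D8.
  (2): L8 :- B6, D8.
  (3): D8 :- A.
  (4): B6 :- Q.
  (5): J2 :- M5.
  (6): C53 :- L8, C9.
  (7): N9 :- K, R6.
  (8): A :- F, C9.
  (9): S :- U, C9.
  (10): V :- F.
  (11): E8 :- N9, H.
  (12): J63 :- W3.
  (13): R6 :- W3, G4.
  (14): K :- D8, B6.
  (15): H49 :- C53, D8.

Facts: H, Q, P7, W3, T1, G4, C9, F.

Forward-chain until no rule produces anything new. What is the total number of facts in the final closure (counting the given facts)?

20

[1] (4) [B6 :- Q.]; (8) [A :- F, C9.]; (10) [V :- F.]; (12) [J63 :- W3.]; (13) [R6 :- W3, G4.]. ⇒ new: B6, A, V, J63, R6.
[2] (3) [D8 :- A.]. ⇒ new: D8.
[3] (2) [L8 :- B6, D8.]; (14) [K :- D8, B6.]. ⇒ new: L8, K.
[4] (6) [C53 :- L8, C9.]; (7) [N9 :- K, R6.]. ⇒ new: C53, N9.
[5] (11) [E8 :- N9, H.]; (15) [H49 :- C53, D8.]. ⇒ new: E8, H49.
Closure: {A, B6, C53, C9, D8, E8, F, G4, H, H49, J63, K, L8, N9, P7, Q, R6, T1, V, W3} — 20 facts.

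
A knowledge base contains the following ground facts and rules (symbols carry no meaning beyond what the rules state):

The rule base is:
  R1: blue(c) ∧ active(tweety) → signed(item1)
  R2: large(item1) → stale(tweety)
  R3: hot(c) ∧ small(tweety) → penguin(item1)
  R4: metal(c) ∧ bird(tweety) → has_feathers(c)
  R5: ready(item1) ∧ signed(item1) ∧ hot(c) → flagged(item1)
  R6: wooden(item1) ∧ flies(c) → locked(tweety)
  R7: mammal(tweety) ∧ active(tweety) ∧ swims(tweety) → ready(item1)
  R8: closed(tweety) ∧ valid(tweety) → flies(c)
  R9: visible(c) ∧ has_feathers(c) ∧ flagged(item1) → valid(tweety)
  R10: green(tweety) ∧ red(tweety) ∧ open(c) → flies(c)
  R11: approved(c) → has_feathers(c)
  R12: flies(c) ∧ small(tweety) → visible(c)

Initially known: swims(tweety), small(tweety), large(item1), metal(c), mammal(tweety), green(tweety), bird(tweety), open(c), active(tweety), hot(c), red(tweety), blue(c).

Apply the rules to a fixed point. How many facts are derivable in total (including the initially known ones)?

21

Round 1 fires R1, R2, R3, R4, R7, R10, giving signed(item1), stale(tweety), penguin(item1), has_feathers(c), ready(item1), flies(c).
Round 2 fires R5, R12, giving flagged(item1), visible(c).
Round 3 fires R9, giving valid(tweety).
Closure: {active(tweety), bird(tweety), blue(c), flagged(item1), flies(c), green(tweety), has_feathers(c), hot(c), large(item1), mammal(tweety), metal(c), open(c), penguin(item1), ready(item1), red(tweety), signed(item1), small(tweety), stale(tweety), swims(tweety), valid(tweety), visible(c)} — 21 facts.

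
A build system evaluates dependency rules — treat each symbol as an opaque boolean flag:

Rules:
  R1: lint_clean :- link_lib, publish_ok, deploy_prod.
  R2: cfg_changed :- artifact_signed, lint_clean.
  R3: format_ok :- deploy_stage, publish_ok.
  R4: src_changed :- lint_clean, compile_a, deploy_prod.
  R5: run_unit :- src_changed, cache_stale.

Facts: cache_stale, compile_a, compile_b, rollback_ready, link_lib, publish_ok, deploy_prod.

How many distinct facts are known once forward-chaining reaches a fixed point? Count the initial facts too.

[1] R1 [lint_clean :- link_lib, publish_ok, deploy_prod.]. ⇒ new: lint_clean.
[2] R4 [src_changed :- lint_clean, compile_a, deploy_prod.]. ⇒ new: src_changed.
[3] R5 [run_unit :- src_changed, cache_stale.]. ⇒ new: run_unit.
Closure: {cache_stale, compile_a, compile_b, deploy_prod, link_lib, lint_clean, publish_ok, rollback_ready, run_unit, src_changed} — 10 facts.

10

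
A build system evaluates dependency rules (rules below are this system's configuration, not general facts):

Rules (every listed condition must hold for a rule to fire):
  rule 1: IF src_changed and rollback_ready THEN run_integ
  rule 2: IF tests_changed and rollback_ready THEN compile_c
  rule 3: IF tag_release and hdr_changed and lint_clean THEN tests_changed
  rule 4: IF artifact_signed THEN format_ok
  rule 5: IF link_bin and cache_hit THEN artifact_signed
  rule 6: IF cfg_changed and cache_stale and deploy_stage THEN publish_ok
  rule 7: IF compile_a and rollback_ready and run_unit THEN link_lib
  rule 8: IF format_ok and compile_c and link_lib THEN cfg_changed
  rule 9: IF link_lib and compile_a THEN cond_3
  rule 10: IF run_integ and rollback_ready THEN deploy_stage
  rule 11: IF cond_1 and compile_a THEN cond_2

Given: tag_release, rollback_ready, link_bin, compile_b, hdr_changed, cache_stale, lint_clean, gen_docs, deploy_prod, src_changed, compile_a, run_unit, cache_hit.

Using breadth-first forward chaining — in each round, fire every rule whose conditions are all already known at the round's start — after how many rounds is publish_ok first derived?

Round 1: rule 1 [IF src_changed and rollback_ready THEN run_integ]; rule 3 [IF tag_release and hdr_changed and lint_clean THEN tests_changed]; rule 5 [IF link_bin and cache_hit THEN artifact_signed]; rule 7 [IF compile_a and rollback_ready and run_unit THEN link_lib]. Adds run_integ, tests_changed, artifact_signed, link_lib.
Round 2: rule 2 [IF tests_changed and rollback_ready THEN compile_c]; rule 4 [IF artifact_signed THEN format_ok]; rule 9 [IF link_lib and compile_a THEN cond_3]; rule 10 [IF run_integ and rollback_ready THEN deploy_stage]. Adds compile_c, format_ok, cond_3, deploy_stage.
Round 3: rule 8 [IF format_ok and compile_c and link_lib THEN cfg_changed]. Adds cfg_changed.
Round 4: rule 6 [IF cfg_changed and cache_stale and deploy_stage THEN publish_ok]. Adds publish_ok.
publish_ok first appears in round 4.

4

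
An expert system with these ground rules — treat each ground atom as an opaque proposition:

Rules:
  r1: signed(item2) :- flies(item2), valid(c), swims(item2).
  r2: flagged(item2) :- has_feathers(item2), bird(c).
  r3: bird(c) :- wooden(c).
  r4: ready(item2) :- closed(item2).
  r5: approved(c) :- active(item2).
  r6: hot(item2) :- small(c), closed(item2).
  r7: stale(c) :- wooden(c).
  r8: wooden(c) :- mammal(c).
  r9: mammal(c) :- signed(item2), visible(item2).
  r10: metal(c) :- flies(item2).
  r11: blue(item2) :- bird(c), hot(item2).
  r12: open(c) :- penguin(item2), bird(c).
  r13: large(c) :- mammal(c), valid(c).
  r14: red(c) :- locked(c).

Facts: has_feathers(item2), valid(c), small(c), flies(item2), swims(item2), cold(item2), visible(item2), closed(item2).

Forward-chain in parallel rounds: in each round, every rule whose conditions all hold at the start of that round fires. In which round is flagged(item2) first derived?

5

Round 1 fires r1, r4, r6, r10, giving signed(item2), ready(item2), hot(item2), metal(c).
Round 2 fires r9, giving mammal(c).
Round 3 fires r8, r13, giving wooden(c), large(c).
Round 4 fires r3, r7, giving bird(c), stale(c).
Round 5 fires r2, r11, giving flagged(item2), blue(item2).
flagged(item2) first appears in round 5.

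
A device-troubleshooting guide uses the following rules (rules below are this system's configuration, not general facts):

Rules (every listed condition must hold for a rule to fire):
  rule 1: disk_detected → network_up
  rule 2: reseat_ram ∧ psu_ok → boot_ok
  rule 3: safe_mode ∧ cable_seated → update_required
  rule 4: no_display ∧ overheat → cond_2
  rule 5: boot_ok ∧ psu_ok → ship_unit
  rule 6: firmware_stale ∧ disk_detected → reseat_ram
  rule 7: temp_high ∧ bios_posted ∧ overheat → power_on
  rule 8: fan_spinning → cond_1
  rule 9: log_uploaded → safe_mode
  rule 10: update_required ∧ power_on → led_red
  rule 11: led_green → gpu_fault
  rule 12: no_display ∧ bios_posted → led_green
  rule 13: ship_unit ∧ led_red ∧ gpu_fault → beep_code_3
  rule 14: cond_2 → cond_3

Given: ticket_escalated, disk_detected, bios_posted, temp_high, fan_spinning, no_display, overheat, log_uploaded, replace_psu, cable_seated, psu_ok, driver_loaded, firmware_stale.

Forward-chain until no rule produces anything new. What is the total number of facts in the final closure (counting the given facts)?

Round 1 fires rule 1, rule 4, rule 6, rule 7, rule 8, rule 9, rule 12, giving network_up, cond_2, reseat_ram, power_on, cond_1, safe_mode, led_green.
Round 2 fires rule 2, rule 3, rule 11, rule 14, giving boot_ok, update_required, gpu_fault, cond_3.
Round 3 fires rule 5, rule 10, giving ship_unit, led_red.
Round 4 fires rule 13, giving beep_code_3.
Closure: {beep_code_3, bios_posted, boot_ok, cable_seated, cond_1, cond_2, cond_3, disk_detected, driver_loaded, fan_spinning, firmware_stale, gpu_fault, led_green, led_red, log_uploaded, network_up, no_display, overheat, power_on, psu_ok, replace_psu, reseat_ram, safe_mode, ship_unit, temp_high, ticket_escalated, update_required} — 27 facts.

27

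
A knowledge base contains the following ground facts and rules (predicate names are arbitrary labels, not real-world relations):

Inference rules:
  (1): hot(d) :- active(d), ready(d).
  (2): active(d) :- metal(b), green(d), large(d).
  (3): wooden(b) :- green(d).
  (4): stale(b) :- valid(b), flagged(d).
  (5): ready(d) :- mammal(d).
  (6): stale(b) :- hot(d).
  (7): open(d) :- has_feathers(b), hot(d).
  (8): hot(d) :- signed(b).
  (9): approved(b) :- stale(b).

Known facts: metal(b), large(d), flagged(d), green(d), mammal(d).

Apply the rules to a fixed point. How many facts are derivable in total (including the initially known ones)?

[1] (2) [active(d) :- metal(b), green(d), large(d).]; (3) [wooden(b) :- green(d).]; (5) [ready(d) :- mammal(d).]. ⇒ new: active(d), wooden(b), ready(d).
[2] (1) [hot(d) :- active(d), ready(d).]. ⇒ new: hot(d).
[3] (6) [stale(b) :- hot(d).]. ⇒ new: stale(b).
[4] (9) [approved(b) :- stale(b).]. ⇒ new: approved(b).
Closure: {active(d), approved(b), flagged(d), green(d), hot(d), large(d), mammal(d), metal(b), ready(d), stale(b), wooden(b)} — 11 facts.

11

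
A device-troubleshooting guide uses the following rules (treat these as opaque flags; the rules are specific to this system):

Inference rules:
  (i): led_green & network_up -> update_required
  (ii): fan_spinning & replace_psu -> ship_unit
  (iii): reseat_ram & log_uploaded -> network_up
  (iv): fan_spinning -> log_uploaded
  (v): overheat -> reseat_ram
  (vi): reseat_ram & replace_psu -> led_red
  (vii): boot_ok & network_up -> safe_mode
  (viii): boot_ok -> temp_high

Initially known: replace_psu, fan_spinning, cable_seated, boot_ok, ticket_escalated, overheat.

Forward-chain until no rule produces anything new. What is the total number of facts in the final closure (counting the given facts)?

Round 1 fires (ii), (iv), (v), (viii), giving ship_unit, log_uploaded, reseat_ram, temp_high.
Round 2 fires (iii), (vi), giving network_up, led_red.
Round 3 fires (vii), giving safe_mode.
Closure: {boot_ok, cable_seated, fan_spinning, led_red, log_uploaded, network_up, overheat, replace_psu, reseat_ram, safe_mode, ship_unit, temp_high, ticket_escalated} — 13 facts.

13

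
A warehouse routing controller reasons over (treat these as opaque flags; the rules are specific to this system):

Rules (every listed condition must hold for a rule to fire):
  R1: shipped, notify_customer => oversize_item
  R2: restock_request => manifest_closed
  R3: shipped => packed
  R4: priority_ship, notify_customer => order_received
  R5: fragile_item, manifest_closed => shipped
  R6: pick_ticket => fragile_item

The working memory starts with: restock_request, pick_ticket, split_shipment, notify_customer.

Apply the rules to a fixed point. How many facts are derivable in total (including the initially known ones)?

9

Round 1: R2 [restock_request => manifest_closed]; R6 [pick_ticket => fragile_item]. Adds manifest_closed, fragile_item.
Round 2: R5 [fragile_item, manifest_closed => shipped]. Adds shipped.
Round 3: R1 [shipped, notify_customer => oversize_item]; R3 [shipped => packed]. Adds oversize_item, packed.
Closure: {fragile_item, manifest_closed, notify_customer, oversize_item, packed, pick_ticket, restock_request, shipped, split_shipment} — 9 facts.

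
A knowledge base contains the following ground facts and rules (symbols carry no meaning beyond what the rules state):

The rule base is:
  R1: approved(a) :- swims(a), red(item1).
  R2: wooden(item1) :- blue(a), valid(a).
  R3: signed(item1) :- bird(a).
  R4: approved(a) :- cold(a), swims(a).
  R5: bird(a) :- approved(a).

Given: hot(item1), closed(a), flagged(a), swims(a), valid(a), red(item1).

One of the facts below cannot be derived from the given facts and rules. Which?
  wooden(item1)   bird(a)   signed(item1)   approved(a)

wooden(item1)

Round 1: R1 [approved(a) :- swims(a), red(item1).]. Adds approved(a).
Round 2: R5 [bird(a) :- approved(a).]. Adds bird(a).
Round 3: R3 [signed(item1) :- bird(a).]. Adds signed(item1).
Derived: signed(item1) (round 3), approved(a) (round 1), bird(a) (round 2). wooden(item1) never appears in any round.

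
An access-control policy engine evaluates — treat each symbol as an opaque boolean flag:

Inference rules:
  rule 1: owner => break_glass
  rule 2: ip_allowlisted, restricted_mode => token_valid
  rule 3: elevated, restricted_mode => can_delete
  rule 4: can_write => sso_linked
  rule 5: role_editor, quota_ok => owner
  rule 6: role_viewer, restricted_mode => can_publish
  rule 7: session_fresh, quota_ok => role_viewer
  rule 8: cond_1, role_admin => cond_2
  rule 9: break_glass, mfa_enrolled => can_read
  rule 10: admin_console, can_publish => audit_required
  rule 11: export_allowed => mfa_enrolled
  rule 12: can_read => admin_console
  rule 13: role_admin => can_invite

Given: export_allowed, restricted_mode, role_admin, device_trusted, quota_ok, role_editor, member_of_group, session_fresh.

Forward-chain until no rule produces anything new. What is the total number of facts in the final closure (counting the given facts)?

Round 1 — rule 5, rule 7, rule 11, rule 13, derive owner, role_viewer, mfa_enrolled, can_invite.
Round 2 — rule 1, rule 6, derive break_glass, can_publish.
Round 3 — rule 9, derive can_read.
Round 4 — rule 12, derive admin_console.
Round 5 — rule 10, derive audit_required.
Closure: {admin_console, audit_required, break_glass, can_invite, can_publish, can_read, device_trusted, export_allowed, member_of_group, mfa_enrolled, owner, quota_ok, restricted_mode, role_admin, role_editor, role_viewer, session_fresh} — 17 facts.

17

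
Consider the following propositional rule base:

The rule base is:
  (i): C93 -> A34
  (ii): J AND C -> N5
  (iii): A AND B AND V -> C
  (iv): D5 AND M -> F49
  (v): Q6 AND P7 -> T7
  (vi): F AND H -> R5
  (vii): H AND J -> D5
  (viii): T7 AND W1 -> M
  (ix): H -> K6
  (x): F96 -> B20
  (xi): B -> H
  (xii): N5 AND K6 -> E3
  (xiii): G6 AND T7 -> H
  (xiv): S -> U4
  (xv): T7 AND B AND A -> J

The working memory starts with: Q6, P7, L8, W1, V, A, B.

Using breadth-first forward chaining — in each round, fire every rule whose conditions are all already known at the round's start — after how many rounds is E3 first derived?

[1] (iii) [A AND B AND V -> C]; (v) [Q6 AND P7 -> T7]; (xi) [B -> H]. ⇒ new: C, T7, H.
[2] (viii) [T7 AND W1 -> M]; (ix) [H -> K6]; (xv) [T7 AND B AND A -> J]. ⇒ new: M, K6, J.
[3] (ii) [J AND C -> N5]; (vii) [H AND J -> D5]. ⇒ new: N5, D5.
[4] (iv) [D5 AND M -> F49]; (xii) [N5 AND K6 -> E3]. ⇒ new: F49, E3.
E3 first appears in round 4.

4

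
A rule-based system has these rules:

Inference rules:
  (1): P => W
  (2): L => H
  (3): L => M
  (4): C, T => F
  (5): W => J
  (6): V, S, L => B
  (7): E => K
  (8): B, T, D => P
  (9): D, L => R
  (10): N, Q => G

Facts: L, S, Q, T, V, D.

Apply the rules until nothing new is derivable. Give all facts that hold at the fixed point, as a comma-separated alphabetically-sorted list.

B, D, H, J, L, M, P, Q, R, S, T, V, W

Round 1: (2) [L => H]; (3) [L => M]; (6) [V, S, L => B]; (9) [D, L => R]. Adds H, M, B, R.
Round 2: (8) [B, T, D => P]. Adds P.
Round 3: (1) [P => W]. Adds W.
Round 4: (5) [W => J]. Adds J.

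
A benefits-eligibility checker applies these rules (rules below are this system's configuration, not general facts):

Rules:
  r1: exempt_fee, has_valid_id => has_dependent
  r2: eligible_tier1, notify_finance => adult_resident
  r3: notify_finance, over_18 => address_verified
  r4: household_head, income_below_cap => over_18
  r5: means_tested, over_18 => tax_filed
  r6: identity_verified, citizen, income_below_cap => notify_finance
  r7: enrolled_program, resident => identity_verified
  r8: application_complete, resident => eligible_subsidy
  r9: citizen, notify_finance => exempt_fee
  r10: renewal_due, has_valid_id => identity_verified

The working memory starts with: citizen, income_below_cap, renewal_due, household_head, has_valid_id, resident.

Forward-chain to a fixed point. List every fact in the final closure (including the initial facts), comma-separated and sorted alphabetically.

address_verified, citizen, exempt_fee, has_dependent, has_valid_id, household_head, identity_verified, income_below_cap, notify_finance, over_18, renewal_due, resident

Round 1: r4 [household_head, income_below_cap => over_18]; r10 [renewal_due, has_valid_id => identity_verified]. New: over_18, identity_verified.
Round 2: r6 [identity_verified, citizen, income_below_cap => notify_finance]. New: notify_finance.
Round 3: r3 [notify_finance, over_18 => address_verified]; r9 [citizen, notify_finance => exempt_fee]. New: address_verified, exempt_fee.
Round 4: r1 [exempt_fee, has_valid_id => has_dependent]. New: has_dependent.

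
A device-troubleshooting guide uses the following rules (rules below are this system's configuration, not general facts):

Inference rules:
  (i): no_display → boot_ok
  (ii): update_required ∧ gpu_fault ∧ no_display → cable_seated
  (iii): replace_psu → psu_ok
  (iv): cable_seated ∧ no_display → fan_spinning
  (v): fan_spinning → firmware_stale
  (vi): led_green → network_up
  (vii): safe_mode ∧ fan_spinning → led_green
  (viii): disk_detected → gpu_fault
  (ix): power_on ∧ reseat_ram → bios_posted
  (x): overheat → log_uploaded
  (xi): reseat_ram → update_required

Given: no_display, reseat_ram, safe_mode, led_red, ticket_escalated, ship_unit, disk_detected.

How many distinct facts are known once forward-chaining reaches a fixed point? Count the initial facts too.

Round 1: (i) [no_display → boot_ok]; (viii) [disk_detected → gpu_fault]; (xi) [reseat_ram → update_required]. Adds boot_ok, gpu_fault, update_required.
Round 2: (ii) [update_required ∧ gpu_fault ∧ no_display → cable_seated]. Adds cable_seated.
Round 3: (iv) [cable_seated ∧ no_display → fan_spinning]. Adds fan_spinning.
Round 4: (v) [fan_spinning → firmware_stale]; (vii) [safe_mode ∧ fan_spinning → led_green]. Adds firmware_stale, led_green.
Round 5: (vi) [led_green → network_up]. Adds network_up.
Closure: {boot_ok, cable_seated, disk_detected, fan_spinning, firmware_stale, gpu_fault, led_green, led_red, network_up, no_display, reseat_ram, safe_mode, ship_unit, ticket_escalated, update_required} — 15 facts.

15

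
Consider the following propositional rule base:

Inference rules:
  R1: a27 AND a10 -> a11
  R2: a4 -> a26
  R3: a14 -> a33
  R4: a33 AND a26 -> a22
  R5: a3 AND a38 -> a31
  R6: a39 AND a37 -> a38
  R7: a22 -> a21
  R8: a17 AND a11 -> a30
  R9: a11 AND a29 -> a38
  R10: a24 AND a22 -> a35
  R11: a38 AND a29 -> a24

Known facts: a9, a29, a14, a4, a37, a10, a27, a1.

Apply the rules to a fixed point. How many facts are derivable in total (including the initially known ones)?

16

Round 1 fires R1, R2, R3, giving a11, a26, a33.
Round 2 fires R4, R9, giving a22, a38.
Round 3 fires R7, R11, giving a21, a24.
Round 4 fires R10, giving a35.
Closure: {a1, a10, a11, a14, a21, a22, a24, a26, a27, a29, a33, a35, a37, a38, a4, a9} — 16 facts.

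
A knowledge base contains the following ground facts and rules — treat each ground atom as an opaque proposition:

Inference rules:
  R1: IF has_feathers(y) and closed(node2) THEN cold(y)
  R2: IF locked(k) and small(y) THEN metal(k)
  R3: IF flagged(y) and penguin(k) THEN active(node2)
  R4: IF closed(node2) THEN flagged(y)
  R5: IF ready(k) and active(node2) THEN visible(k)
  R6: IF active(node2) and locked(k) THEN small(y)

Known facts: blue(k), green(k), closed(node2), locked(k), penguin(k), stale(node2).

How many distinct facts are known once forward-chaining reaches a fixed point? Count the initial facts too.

10

Round 1 fires R4, giving flagged(y).
Round 2 fires R3, giving active(node2).
Round 3 fires R6, giving small(y).
Round 4 fires R2, giving metal(k).
Closure: {active(node2), blue(k), closed(node2), flagged(y), green(k), locked(k), metal(k), penguin(k), small(y), stale(node2)} — 10 facts.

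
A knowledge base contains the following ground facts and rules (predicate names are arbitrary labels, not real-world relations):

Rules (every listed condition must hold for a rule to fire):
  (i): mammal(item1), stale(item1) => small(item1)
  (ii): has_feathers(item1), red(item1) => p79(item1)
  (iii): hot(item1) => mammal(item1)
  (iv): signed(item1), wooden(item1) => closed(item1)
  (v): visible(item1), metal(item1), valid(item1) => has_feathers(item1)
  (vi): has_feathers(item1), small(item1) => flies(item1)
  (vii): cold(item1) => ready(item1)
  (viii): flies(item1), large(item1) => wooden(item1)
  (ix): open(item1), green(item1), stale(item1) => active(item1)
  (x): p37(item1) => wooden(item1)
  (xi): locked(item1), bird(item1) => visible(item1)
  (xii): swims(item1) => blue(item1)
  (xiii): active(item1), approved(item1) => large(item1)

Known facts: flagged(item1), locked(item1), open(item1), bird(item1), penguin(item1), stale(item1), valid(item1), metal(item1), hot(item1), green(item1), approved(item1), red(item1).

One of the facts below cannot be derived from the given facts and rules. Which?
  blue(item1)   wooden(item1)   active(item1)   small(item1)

blue(item1)

Round 1: (iii) [hot(item1) => mammal(item1)]; (ix) [open(item1), green(item1), stale(item1) => active(item1)]; (xi) [locked(item1), bird(item1) => visible(item1)]. New: mammal(item1), active(item1), visible(item1).
Round 2: (i) [mammal(item1), stale(item1) => small(item1)]; (v) [visible(item1), metal(item1), valid(item1) => has_feathers(item1)]; (xiii) [active(item1), approved(item1) => large(item1)]. New: small(item1), has_feathers(item1), large(item1).
Round 3: (ii) [has_feathers(item1), red(item1) => p79(item1)]; (vi) [has_feathers(item1), small(item1) => flies(item1)]. New: p79(item1), flies(item1).
Round 4: (viii) [flies(item1), large(item1) => wooden(item1)]. New: wooden(item1).
Derived: wooden(item1) (round 4), small(item1) (round 2), active(item1) (round 1). blue(item1) never appears in any round.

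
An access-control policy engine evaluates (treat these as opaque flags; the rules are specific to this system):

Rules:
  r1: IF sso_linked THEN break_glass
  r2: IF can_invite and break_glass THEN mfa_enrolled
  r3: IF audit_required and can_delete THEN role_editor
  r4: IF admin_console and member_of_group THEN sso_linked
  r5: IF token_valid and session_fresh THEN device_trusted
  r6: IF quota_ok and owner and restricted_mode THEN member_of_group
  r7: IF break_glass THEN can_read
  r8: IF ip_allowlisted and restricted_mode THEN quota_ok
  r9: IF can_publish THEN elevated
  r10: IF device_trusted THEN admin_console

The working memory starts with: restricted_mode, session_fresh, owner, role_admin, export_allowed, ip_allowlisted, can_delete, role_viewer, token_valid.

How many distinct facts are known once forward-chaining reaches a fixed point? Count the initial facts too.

16

Round 1: r5 [IF token_valid and session_fresh THEN device_trusted]; r8 [IF ip_allowlisted and restricted_mode THEN quota_ok]. New: device_trusted, quota_ok.
Round 2: r6 [IF quota_ok and owner and restricted_mode THEN member_of_group]; r10 [IF device_trusted THEN admin_console]. New: member_of_group, admin_console.
Round 3: r4 [IF admin_console and member_of_group THEN sso_linked]. New: sso_linked.
Round 4: r1 [IF sso_linked THEN break_glass]. New: break_glass.
Round 5: r7 [IF break_glass THEN can_read]. New: can_read.
Closure: {admin_console, break_glass, can_delete, can_read, device_trusted, export_allowed, ip_allowlisted, member_of_group, owner, quota_ok, restricted_mode, role_admin, role_viewer, session_fresh, sso_linked, token_valid} — 16 facts.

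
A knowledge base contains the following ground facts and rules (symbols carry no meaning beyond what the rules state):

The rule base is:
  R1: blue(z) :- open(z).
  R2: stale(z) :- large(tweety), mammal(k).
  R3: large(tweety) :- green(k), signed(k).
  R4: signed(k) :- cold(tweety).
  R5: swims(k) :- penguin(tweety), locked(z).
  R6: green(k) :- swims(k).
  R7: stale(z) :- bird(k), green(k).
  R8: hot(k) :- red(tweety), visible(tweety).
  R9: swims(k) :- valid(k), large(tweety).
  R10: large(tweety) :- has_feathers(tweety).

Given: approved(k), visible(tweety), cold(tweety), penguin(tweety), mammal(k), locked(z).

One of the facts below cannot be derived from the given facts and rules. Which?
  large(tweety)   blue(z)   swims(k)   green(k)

blue(z)

Round 1: R4 [signed(k) :- cold(tweety).]; R5 [swims(k) :- penguin(tweety), locked(z).]. New: signed(k), swims(k).
Round 2: R6 [green(k) :- swims(k).]. New: green(k).
Round 3: R3 [large(tweety) :- green(k), signed(k).]. New: large(tweety).
Round 4: R2 [stale(z) :- large(tweety), mammal(k).]. New: stale(z).
Derived: large(tweety) (round 3), swims(k) (round 1), green(k) (round 2). blue(z) never appears in any round.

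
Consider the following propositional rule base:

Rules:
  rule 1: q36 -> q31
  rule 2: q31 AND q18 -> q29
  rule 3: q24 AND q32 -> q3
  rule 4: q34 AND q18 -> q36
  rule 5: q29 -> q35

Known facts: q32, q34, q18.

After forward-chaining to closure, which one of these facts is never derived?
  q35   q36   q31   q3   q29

q3

Round 1: rule 4 [q34 AND q18 -> q36]. New: q36.
Round 2: rule 1 [q36 -> q31]. New: q31.
Round 3: rule 2 [q31 AND q18 -> q29]. New: q29.
Round 4: rule 5 [q29 -> q35]. New: q35.
Derived: q31 (round 2), q35 (round 4), q36 (round 1), q29 (round 3). q3 never appears in any round.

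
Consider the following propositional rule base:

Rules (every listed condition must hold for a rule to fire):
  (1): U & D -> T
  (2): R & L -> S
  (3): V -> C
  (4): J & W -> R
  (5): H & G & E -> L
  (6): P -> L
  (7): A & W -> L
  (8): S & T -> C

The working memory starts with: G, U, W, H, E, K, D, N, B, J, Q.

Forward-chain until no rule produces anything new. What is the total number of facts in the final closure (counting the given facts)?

16

[1] (1) [U & D -> T]; (4) [J & W -> R]; (5) [H & G & E -> L]. ⇒ new: T, R, L.
[2] (2) [R & L -> S]. ⇒ new: S.
[3] (8) [S & T -> C]. ⇒ new: C.
Closure: {B, C, D, E, G, H, J, K, L, N, Q, R, S, T, U, W} — 16 facts.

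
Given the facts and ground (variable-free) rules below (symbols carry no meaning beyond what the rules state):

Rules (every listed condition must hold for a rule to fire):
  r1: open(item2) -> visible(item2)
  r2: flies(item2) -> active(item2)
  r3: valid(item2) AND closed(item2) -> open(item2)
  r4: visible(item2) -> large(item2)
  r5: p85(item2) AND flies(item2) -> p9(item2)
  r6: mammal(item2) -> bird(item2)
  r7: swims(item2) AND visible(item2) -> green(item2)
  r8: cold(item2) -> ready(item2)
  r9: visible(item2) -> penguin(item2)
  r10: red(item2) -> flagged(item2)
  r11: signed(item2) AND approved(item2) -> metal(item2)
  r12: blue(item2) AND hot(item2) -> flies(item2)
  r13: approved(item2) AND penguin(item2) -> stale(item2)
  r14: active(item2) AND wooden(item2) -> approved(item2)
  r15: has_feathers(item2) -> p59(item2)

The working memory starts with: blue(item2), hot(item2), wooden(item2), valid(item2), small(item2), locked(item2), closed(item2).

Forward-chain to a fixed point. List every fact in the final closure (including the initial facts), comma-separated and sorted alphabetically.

Round 1 — r3, r12, derive open(item2), flies(item2).
Round 2 — r1, r2, derive visible(item2), active(item2).
Round 3 — r4, r9, r14, derive large(item2), penguin(item2), approved(item2).
Round 4 — r13, derive stale(item2).

active(item2), approved(item2), blue(item2), closed(item2), flies(item2), hot(item2), large(item2), locked(item2), open(item2), penguin(item2), small(item2), stale(item2), valid(item2), visible(item2), wooden(item2)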